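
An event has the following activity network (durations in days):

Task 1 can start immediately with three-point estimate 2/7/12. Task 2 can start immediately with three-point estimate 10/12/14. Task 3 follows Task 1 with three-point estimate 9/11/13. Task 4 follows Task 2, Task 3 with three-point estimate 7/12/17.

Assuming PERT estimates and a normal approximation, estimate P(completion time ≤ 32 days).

0.793

te_Task 1 = (2 + 4·7 + 12)/6 = 42/6 = 7; σ²_Task 1 = ((12−2)/6)² = 2.778
te_Task 2 = (10 + 4·12 + 14)/6 = 72/6 = 12; σ²_Task 2 = ((14−10)/6)² = 0.444
te_Task 3 = (9 + 4·11 + 13)/6 = 66/6 = 11; σ²_Task 3 = ((13−9)/6)² = 0.444
te_Task 4 = (7 + 4·12 + 17)/6 = 72/6 = 12; σ²_Task 4 = ((17−7)/6)² = 2.778

Forward pass:
ES_Task 1 = 0; EF_Task 1 = 7
ES_Task 2 = 0; EF_Task 2 = 12
ES_Task 3 = 7; EF_Task 3 = 7+11 = 18
ES_Task 4 = max(EF_Task 2=12, EF_Task 3=18) = 18; EF_Task 4 = 18+12 = 30
Expected project duration μ = 30 days. Critical path: Task 1 → Task 3 → Task 4.

Variance along critical path = 2.778 + 0.444 + 2.778 = 6.000; σ = √6.000 = 2.449 days.
Z = (32 − 30) / 2.449 = 0.816
P(T ≤ 32) = Φ(0.816) ≈ 0.793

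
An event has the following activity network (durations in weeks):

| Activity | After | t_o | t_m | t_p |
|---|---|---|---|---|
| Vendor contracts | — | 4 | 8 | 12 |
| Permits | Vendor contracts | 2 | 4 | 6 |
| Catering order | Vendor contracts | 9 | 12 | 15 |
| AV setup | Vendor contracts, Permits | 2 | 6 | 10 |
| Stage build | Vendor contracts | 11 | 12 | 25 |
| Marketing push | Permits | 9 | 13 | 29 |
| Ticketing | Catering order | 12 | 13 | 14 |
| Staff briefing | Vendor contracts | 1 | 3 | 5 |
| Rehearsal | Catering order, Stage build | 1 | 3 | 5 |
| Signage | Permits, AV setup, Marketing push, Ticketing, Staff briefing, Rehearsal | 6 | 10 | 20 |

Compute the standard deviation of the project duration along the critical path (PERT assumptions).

te_Vendor contracts = (4 + 4·8 + 12)/6 = 48/6 = 8; σ²_Vendor contracts = ((12−4)/6)² = 1.778
te_Permits = (2 + 4·4 + 6)/6 = 24/6 = 4; σ²_Permits = ((6−2)/6)² = 0.444
te_Catering order = (9 + 4·12 + 15)/6 = 72/6 = 12; σ²_Catering order = ((15−9)/6)² = 1.000
te_AV setup = (2 + 4·6 + 10)/6 = 36/6 = 6; σ²_AV setup = ((10−2)/6)² = 1.778
te_Stage build = (11 + 4·12 + 25)/6 = 84/6 = 14; σ²_Stage build = ((25−11)/6)² = 5.444
te_Marketing push = (9 + 4·13 + 29)/6 = 90/6 = 15; σ²_Marketing push = ((29−9)/6)² = 11.111
te_Ticketing = (12 + 4·13 + 14)/6 = 78/6 = 13; σ²_Ticketing = ((14−12)/6)² = 0.111
te_Staff briefing = (1 + 4·3 + 5)/6 = 18/6 = 3; σ²_Staff briefing = ((5−1)/6)² = 0.444
te_Rehearsal = (1 + 4·3 + 5)/6 = 18/6 = 3; σ²_Rehearsal = ((5−1)/6)² = 0.444
te_Signage = (6 + 4·10 + 20)/6 = 66/6 = 11; σ²_Signage = ((20−6)/6)² = 5.444

Forward pass:
ES_Vendor contracts = 0; EF_Vendor contracts = 8
ES_Permits = 8; EF_Permits = 8+4 = 12
ES_Catering order = 8; EF_Catering order = 8+12 = 20
ES_AV setup = max(EF_Vendor contracts=8, EF_Permits=12) = 12; EF_AV setup = 12+6 = 18
ES_Stage build = 8; EF_Stage build = 8+14 = 22
ES_Marketing push = 12; EF_Marketing push = 12+15 = 27
ES_Ticketing = 20; EF_Ticketing = 20+13 = 33
ES_Staff briefing = 8; EF_Staff briefing = 8+3 = 11
ES_Rehearsal = max(EF_Catering order=20, EF_Stage build=22) = 22; EF_Rehearsal = 22+3 = 25
ES_Signage = max(EF_Permits=12, EF_AV setup=18, EF_Marketing push=27, EF_Ticketing=33, EF_Staff briefing=11, EF_Rehearsal=25) = 33; EF_Signage = 33+11 = 44
Expected project duration μ = 44 weeks. Critical path: Vendor contracts → Catering order → Ticketing → Signage.

Variance along critical path = 1.778 + 1.000 + 0.111 + 5.444 = 8.333
σ = √8.333 = 2.887 weeks

2.89 weeks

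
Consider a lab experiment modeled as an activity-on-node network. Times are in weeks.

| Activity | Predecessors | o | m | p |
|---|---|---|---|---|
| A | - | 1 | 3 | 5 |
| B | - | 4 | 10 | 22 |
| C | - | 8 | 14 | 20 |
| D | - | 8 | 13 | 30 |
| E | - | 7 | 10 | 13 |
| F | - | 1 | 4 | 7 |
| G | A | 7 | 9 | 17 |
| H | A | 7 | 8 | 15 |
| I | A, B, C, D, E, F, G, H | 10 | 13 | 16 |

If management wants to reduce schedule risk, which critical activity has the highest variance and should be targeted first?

D

te_A = (1 + 4·3 + 5)/6 = 18/6 = 3; σ²_A = ((5−1)/6)² = 0.444
te_B = (4 + 4·10 + 22)/6 = 66/6 = 11; σ²_B = ((22−4)/6)² = 9.000
te_C = (8 + 4·14 + 20)/6 = 84/6 = 14; σ²_C = ((20−8)/6)² = 4.000
te_D = (8 + 4·13 + 30)/6 = 90/6 = 15; σ²_D = ((30−8)/6)² = 13.444
te_E = (7 + 4·10 + 13)/6 = 60/6 = 10; σ²_E = ((13−7)/6)² = 1.000
te_F = (1 + 4·4 + 7)/6 = 24/6 = 4; σ²_F = ((7−1)/6)² = 1.000
te_G = (7 + 4·9 + 17)/6 = 60/6 = 10; σ²_G = ((17−7)/6)² = 2.778
te_H = (7 + 4·8 + 15)/6 = 54/6 = 9; σ²_H = ((15−7)/6)² = 1.778
te_I = (10 + 4·13 + 16)/6 = 78/6 = 13; σ²_I = ((16−10)/6)² = 1.000

Forward pass:
ES_A = 0; EF_A = 3
ES_B = 0; EF_B = 11
ES_C = 0; EF_C = 14
ES_D = 0; EF_D = 15
ES_E = 0; EF_E = 10
ES_F = 0; EF_F = 4
ES_G = 3; EF_G = 3+10 = 13
ES_H = 3; EF_H = 3+9 = 12
ES_I = max(EF_A=3, EF_B=11, EF_C=14, EF_D=15, EF_E=10, EF_F=4, EF_G=13, EF_H=12) = 15; EF_I = 15+13 = 28
Expected project duration μ = 28 weeks. Critical path: D → I.

Variances on critical path: σ²_D=13.444, σ²_I=1.000.
Largest is σ²_D = 13.444.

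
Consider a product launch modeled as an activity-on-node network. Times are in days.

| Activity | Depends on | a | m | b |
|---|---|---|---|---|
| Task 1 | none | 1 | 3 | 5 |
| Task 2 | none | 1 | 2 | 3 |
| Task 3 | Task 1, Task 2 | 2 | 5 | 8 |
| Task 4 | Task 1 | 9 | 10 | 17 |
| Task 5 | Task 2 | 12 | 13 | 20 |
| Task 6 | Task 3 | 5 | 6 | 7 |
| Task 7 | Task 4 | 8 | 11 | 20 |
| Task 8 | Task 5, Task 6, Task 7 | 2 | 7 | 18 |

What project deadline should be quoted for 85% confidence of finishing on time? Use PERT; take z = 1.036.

te_Task 1 = (1 + 4·3 + 5)/6 = 18/6 = 3; σ²_Task 1 = ((5−1)/6)² = 0.444
te_Task 2 = (1 + 4·2 + 3)/6 = 12/6 = 2; σ²_Task 2 = ((3−1)/6)² = 0.111
te_Task 3 = (2 + 4·5 + 8)/6 = 30/6 = 5; σ²_Task 3 = ((8−2)/6)² = 1.000
te_Task 4 = (9 + 4·10 + 17)/6 = 66/6 = 11; σ²_Task 4 = ((17−9)/6)² = 1.778
te_Task 5 = (12 + 4·13 + 20)/6 = 84/6 = 14; σ²_Task 5 = ((20−12)/6)² = 1.778
te_Task 6 = (5 + 4·6 + 7)/6 = 36/6 = 6; σ²_Task 6 = ((7−5)/6)² = 0.111
te_Task 7 = (8 + 4·11 + 20)/6 = 72/6 = 12; σ²_Task 7 = ((20−8)/6)² = 4.000
te_Task 8 = (2 + 4·7 + 18)/6 = 48/6 = 8; σ²_Task 8 = ((18−2)/6)² = 7.111

Forward pass:
ES_Task 1 = 0; EF_Task 1 = 3
ES_Task 2 = 0; EF_Task 2 = 2
ES_Task 3 = max(EF_Task 1=3, EF_Task 2=2) = 3; EF_Task 3 = 3+5 = 8
ES_Task 4 = 3; EF_Task 4 = 3+11 = 14
ES_Task 5 = 2; EF_Task 5 = 2+14 = 16
ES_Task 6 = 8; EF_Task 6 = 8+6 = 14
ES_Task 7 = 14; EF_Task 7 = 14+12 = 26
ES_Task 8 = max(EF_Task 5=16, EF_Task 6=14, EF_Task 7=26) = 26; EF_Task 8 = 26+8 = 34
Expected project duration μ = 34 days. Critical path: Task 1 → Task 4 → Task 7 → Task 8.

Variance along critical path = 0.444 + 1.778 + 4.000 + 7.111 = 13.333; σ = 3.651 days.
D = μ + z·σ = 34 + 1.036·3.651 = 37.8 days

37.8 days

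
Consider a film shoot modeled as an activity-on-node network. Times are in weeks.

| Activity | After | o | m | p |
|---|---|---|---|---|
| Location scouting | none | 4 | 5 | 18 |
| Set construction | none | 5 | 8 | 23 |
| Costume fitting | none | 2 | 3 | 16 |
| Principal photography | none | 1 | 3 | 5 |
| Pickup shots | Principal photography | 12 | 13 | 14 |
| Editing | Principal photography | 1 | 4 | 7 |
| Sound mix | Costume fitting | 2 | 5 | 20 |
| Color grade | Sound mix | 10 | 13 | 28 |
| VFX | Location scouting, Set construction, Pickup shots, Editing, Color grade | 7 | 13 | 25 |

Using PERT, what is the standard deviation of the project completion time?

5.70 weeks

te_Location scouting = (4 + 4·5 + 18)/6 = 42/6 = 7; σ²_Location scouting = ((18−4)/6)² = 5.444
te_Set construction = (5 + 4·8 + 23)/6 = 60/6 = 10; σ²_Set construction = ((23−5)/6)² = 9.000
te_Costume fitting = (2 + 4·3 + 16)/6 = 30/6 = 5; σ²_Costume fitting = ((16−2)/6)² = 5.444
te_Principal photography = (1 + 4·3 + 5)/6 = 18/6 = 3; σ²_Principal photography = ((5−1)/6)² = 0.444
te_Pickup shots = (12 + 4·13 + 14)/6 = 78/6 = 13; σ²_Pickup shots = ((14−12)/6)² = 0.111
te_Editing = (1 + 4·4 + 7)/6 = 24/6 = 4; σ²_Editing = ((7−1)/6)² = 1.000
te_Sound mix = (2 + 4·5 + 20)/6 = 42/6 = 7; σ²_Sound mix = ((20−2)/6)² = 9.000
te_Color grade = (10 + 4·13 + 28)/6 = 90/6 = 15; σ²_Color grade = ((28−10)/6)² = 9.000
te_VFX = (7 + 4·13 + 25)/6 = 84/6 = 14; σ²_VFX = ((25−7)/6)² = 9.000

Forward pass:
ES_Location scouting = 0; EF_Location scouting = 7
ES_Set construction = 0; EF_Set construction = 10
ES_Costume fitting = 0; EF_Costume fitting = 5
ES_Principal photography = 0; EF_Principal photography = 3
ES_Pickup shots = 3; EF_Pickup shots = 3+13 = 16
ES_Editing = 3; EF_Editing = 3+4 = 7
ES_Sound mix = 5; EF_Sound mix = 5+7 = 12
ES_Color grade = 12; EF_Color grade = 12+15 = 27
ES_VFX = max(EF_Location scouting=7, EF_Set construction=10, EF_Pickup shots=16, EF_Editing=7, EF_Color grade=27) = 27; EF_VFX = 27+14 = 41
Expected project duration μ = 41 weeks. Critical path: Costume fitting → Sound mix → Color grade → VFX.

Variance along critical path = 5.444 + 9.000 + 9.000 + 9.000 = 32.444
σ = √32.444 = 5.696 weeks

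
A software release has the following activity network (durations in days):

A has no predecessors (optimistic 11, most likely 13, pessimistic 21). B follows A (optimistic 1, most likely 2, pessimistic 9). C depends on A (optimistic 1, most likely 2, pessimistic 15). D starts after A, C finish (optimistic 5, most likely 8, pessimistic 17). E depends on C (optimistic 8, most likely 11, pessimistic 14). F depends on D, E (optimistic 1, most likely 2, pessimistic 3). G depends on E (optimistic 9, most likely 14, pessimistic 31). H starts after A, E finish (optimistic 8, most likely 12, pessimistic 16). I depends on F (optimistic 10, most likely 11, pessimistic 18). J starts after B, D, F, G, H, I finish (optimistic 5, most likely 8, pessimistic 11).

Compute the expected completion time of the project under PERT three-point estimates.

53 days

te_A = (11 + 4·13 + 21)/6 = 84/6 = 14
te_B = (1 + 4·2 + 9)/6 = 18/6 = 3
te_C = (1 + 4·2 + 15)/6 = 24/6 = 4
te_D = (5 + 4·8 + 17)/6 = 54/6 = 9
te_E = (8 + 4·11 + 14)/6 = 66/6 = 11
te_F = (1 + 4·2 + 3)/6 = 12/6 = 2
te_G = (9 + 4·14 + 31)/6 = 96/6 = 16
te_H = (8 + 4·12 + 16)/6 = 72/6 = 12
te_I = (10 + 4·11 + 18)/6 = 72/6 = 12
te_J = (5 + 4·8 + 11)/6 = 48/6 = 8

Forward pass:
ES_A = 0; EF_A = 14
ES_B = 14; EF_B = 14+3 = 17
ES_C = 14; EF_C = 14+4 = 18
ES_D = max(EF_A=14, EF_C=18) = 18; EF_D = 18+9 = 27
ES_E = 18; EF_E = 18+11 = 29
ES_F = max(EF_D=27, EF_E=29) = 29; EF_F = 29+2 = 31
ES_G = 29; EF_G = 29+16 = 45
ES_H = max(EF_A=14, EF_E=29) = 29; EF_H = 29+12 = 41
ES_I = 31; EF_I = 31+12 = 43
ES_J = max(EF_B=17, EF_D=27, EF_F=31, EF_G=45, EF_H=41, EF_I=43) = 45; EF_J = 45+8 = 53
Expected project duration μ = 53 days. Critical path: A → C → E → G → J.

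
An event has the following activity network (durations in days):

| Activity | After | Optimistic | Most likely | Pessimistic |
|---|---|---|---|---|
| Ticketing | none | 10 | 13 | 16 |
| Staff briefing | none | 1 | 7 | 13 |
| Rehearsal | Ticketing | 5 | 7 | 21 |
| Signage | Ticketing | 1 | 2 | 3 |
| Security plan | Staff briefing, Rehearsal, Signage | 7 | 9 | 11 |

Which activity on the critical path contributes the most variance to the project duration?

Rehearsal

te_Ticketing = (10 + 4·13 + 16)/6 = 78/6 = 13; σ²_Ticketing = ((16−10)/6)² = 1.000
te_Staff briefing = (1 + 4·7 + 13)/6 = 42/6 = 7; σ²_Staff briefing = ((13−1)/6)² = 4.000
te_Rehearsal = (5 + 4·7 + 21)/6 = 54/6 = 9; σ²_Rehearsal = ((21−5)/6)² = 7.111
te_Signage = (1 + 4·2 + 3)/6 = 12/6 = 2; σ²_Signage = ((3−1)/6)² = 0.111
te_Security plan = (7 + 4·9 + 11)/6 = 54/6 = 9; σ²_Security plan = ((11−7)/6)² = 0.444

Forward pass:
ES_Ticketing = 0; EF_Ticketing = 13
ES_Staff briefing = 0; EF_Staff briefing = 7
ES_Rehearsal = 13; EF_Rehearsal = 13+9 = 22
ES_Signage = 13; EF_Signage = 13+2 = 15
ES_Security plan = max(EF_Staff briefing=7, EF_Rehearsal=22, EF_Signage=15) = 22; EF_Security plan = 22+9 = 31
Expected project duration μ = 31 days. Critical path: Ticketing → Rehearsal → Security plan.

Variances on critical path: σ²_Ticketing=1.000, σ²_Rehearsal=7.111, σ²_Security plan=0.444.
Largest is σ²_Rehearsal = 7.111.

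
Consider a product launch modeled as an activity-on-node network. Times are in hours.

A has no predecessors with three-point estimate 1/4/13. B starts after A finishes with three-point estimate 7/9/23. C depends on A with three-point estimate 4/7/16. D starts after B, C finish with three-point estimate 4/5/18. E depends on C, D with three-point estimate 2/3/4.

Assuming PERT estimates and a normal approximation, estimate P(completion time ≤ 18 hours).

0.025

te_A = (1 + 4·4 + 13)/6 = 30/6 = 5; σ²_A = ((13−1)/6)² = 4.000
te_B = (7 + 4·9 + 23)/6 = 66/6 = 11; σ²_B = ((23−7)/6)² = 7.111
te_C = (4 + 4·7 + 16)/6 = 48/6 = 8; σ²_C = ((16−4)/6)² = 4.000
te_D = (4 + 4·5 + 18)/6 = 42/6 = 7; σ²_D = ((18−4)/6)² = 5.444
te_E = (2 + 4·3 + 4)/6 = 18/6 = 3; σ²_E = ((4−2)/6)² = 0.111

Forward pass:
ES_A = 0; EF_A = 5
ES_B = 5; EF_B = 5+11 = 16
ES_C = 5; EF_C = 5+8 = 13
ES_D = max(EF_B=16, EF_C=13) = 16; EF_D = 16+7 = 23
ES_E = max(EF_C=13, EF_D=23) = 23; EF_E = 23+3 = 26
Expected project duration μ = 26 hours. Critical path: A → B → D → E.

Variance along critical path = 4.000 + 7.111 + 5.444 + 0.111 = 16.667; σ = √16.667 = 4.082 hours.
Z = (18 − 26) / 4.082 = -1.960
P(T ≤ 18) = Φ(-1.960) ≈ 0.025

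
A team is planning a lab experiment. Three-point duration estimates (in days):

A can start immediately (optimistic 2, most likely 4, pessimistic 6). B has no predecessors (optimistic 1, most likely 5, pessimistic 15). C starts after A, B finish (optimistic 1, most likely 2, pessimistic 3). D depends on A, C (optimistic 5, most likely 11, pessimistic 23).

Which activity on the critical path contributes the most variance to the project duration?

te_A = (2 + 4·4 + 6)/6 = 24/6 = 4; σ²_A = ((6−2)/6)² = 0.444
te_B = (1 + 4·5 + 15)/6 = 36/6 = 6; σ²_B = ((15−1)/6)² = 5.444
te_C = (1 + 4·2 + 3)/6 = 12/6 = 2; σ²_C = ((3−1)/6)² = 0.111
te_D = (5 + 4·11 + 23)/6 = 72/6 = 12; σ²_D = ((23−5)/6)² = 9.000

Forward pass:
ES_A = 0; EF_A = 4
ES_B = 0; EF_B = 6
ES_C = max(EF_A=4, EF_B=6) = 6; EF_C = 6+2 = 8
ES_D = max(EF_A=4, EF_C=8) = 8; EF_D = 8+12 = 20
Expected project duration μ = 20 days. Critical path: B → C → D.

Variances on critical path: σ²_B=5.444, σ²_C=0.111, σ²_D=9.000.
Largest is σ²_D = 9.000.

D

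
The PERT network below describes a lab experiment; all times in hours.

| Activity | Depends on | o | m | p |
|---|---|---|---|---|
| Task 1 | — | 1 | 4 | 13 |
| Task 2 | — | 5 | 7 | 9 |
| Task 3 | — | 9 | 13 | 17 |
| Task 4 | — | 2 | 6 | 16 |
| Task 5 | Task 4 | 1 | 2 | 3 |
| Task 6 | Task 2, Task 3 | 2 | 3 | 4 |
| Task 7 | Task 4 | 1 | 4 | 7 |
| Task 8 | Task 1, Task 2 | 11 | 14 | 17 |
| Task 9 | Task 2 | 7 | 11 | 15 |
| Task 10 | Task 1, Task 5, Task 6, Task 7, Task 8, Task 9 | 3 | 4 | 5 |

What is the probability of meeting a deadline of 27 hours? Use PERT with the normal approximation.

te_Task 1 = (1 + 4·4 + 13)/6 = 30/6 = 5; σ²_Task 1 = ((13−1)/6)² = 4.000
te_Task 2 = (5 + 4·7 + 9)/6 = 42/6 = 7; σ²_Task 2 = ((9−5)/6)² = 0.444
te_Task 3 = (9 + 4·13 + 17)/6 = 78/6 = 13; σ²_Task 3 = ((17−9)/6)² = 1.778
te_Task 4 = (2 + 4·6 + 16)/6 = 42/6 = 7; σ²_Task 4 = ((16−2)/6)² = 5.444
te_Task 5 = (1 + 4·2 + 3)/6 = 12/6 = 2; σ²_Task 5 = ((3−1)/6)² = 0.111
te_Task 6 = (2 + 4·3 + 4)/6 = 18/6 = 3; σ²_Task 6 = ((4−2)/6)² = 0.111
te_Task 7 = (1 + 4·4 + 7)/6 = 24/6 = 4; σ²_Task 7 = ((7−1)/6)² = 1.000
te_Task 8 = (11 + 4·14 + 17)/6 = 84/6 = 14; σ²_Task 8 = ((17−11)/6)² = 1.000
te_Task 9 = (7 + 4·11 + 15)/6 = 66/6 = 11; σ²_Task 9 = ((15−7)/6)² = 1.778
te_Task 10 = (3 + 4·4 + 5)/6 = 24/6 = 4; σ²_Task 10 = ((5−3)/6)² = 0.111

Forward pass:
ES_Task 1 = 0; EF_Task 1 = 5
ES_Task 2 = 0; EF_Task 2 = 7
ES_Task 3 = 0; EF_Task 3 = 13
ES_Task 4 = 0; EF_Task 4 = 7
ES_Task 5 = 7; EF_Task 5 = 7+2 = 9
ES_Task 6 = max(EF_Task 2=7, EF_Task 3=13) = 13; EF_Task 6 = 13+3 = 16
ES_Task 7 = 7; EF_Task 7 = 7+4 = 11
ES_Task 8 = max(EF_Task 1=5, EF_Task 2=7) = 7; EF_Task 8 = 7+14 = 21
ES_Task 9 = 7; EF_Task 9 = 7+11 = 18
ES_Task 10 = max(EF_Task 1=5, EF_Task 5=9, EF_Task 6=16, EF_Task 7=11, EF_Task 8=21, EF_Task 9=18) = 21; EF_Task 10 = 21+4 = 25
Expected project duration μ = 25 hours. Critical path: Task 2 → Task 8 → Task 10.

Variance along critical path = 0.444 + 1.000 + 0.111 = 1.556; σ = √1.556 = 1.247 hours.
Z = (27 − 25) / 1.247 = 1.604
P(T ≤ 27) = Φ(1.604) ≈ 0.946

0.946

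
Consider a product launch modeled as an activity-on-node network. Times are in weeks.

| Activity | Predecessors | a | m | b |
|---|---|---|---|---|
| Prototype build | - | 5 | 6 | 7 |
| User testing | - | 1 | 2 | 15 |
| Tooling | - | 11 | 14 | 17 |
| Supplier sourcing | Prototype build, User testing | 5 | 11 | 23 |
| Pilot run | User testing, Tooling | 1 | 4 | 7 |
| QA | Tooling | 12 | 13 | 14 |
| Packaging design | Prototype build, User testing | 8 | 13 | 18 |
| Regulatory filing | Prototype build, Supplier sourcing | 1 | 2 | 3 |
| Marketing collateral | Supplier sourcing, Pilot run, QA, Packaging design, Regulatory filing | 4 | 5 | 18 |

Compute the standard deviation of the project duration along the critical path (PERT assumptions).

2.56 weeks

te_Prototype build = (5 + 4·6 + 7)/6 = 36/6 = 6; σ²_Prototype build = ((7−5)/6)² = 0.111
te_User testing = (1 + 4·2 + 15)/6 = 24/6 = 4; σ²_User testing = ((15−1)/6)² = 5.444
te_Tooling = (11 + 4·14 + 17)/6 = 84/6 = 14; σ²_Tooling = ((17−11)/6)² = 1.000
te_Supplier sourcing = (5 + 4·11 + 23)/6 = 72/6 = 12; σ²_Supplier sourcing = ((23−5)/6)² = 9.000
te_Pilot run = (1 + 4·4 + 7)/6 = 24/6 = 4; σ²_Pilot run = ((7−1)/6)² = 1.000
te_QA = (12 + 4·13 + 14)/6 = 78/6 = 13; σ²_QA = ((14−12)/6)² = 0.111
te_Packaging design = (8 + 4·13 + 18)/6 = 78/6 = 13; σ²_Packaging design = ((18−8)/6)² = 2.778
te_Regulatory filing = (1 + 4·2 + 3)/6 = 12/6 = 2; σ²_Regulatory filing = ((3−1)/6)² = 0.111
te_Marketing collateral = (4 + 4·5 + 18)/6 = 42/6 = 7; σ²_Marketing collateral = ((18−4)/6)² = 5.444

Forward pass:
ES_Prototype build = 0; EF_Prototype build = 6
ES_User testing = 0; EF_User testing = 4
ES_Tooling = 0; EF_Tooling = 14
ES_Supplier sourcing = max(EF_Prototype build=6, EF_User testing=4) = 6; EF_Supplier sourcing = 6+12 = 18
ES_Pilot run = max(EF_User testing=4, EF_Tooling=14) = 14; EF_Pilot run = 14+4 = 18
ES_QA = 14; EF_QA = 14+13 = 27
ES_Packaging design = max(EF_Prototype build=6, EF_User testing=4) = 6; EF_Packaging design = 6+13 = 19
ES_Regulatory filing = max(EF_Prototype build=6, EF_Supplier sourcing=18) = 18; EF_Regulatory filing = 18+2 = 20
ES_Marketing collateral = max(EF_Supplier sourcing=18, EF_Pilot run=18, EF_QA=27, EF_Packaging design=19, EF_Regulatory filing=20) = 27; EF_Marketing collateral = 27+7 = 34
Expected project duration μ = 34 weeks. Critical path: Tooling → QA → Marketing collateral.

Variance along critical path = 1.000 + 0.111 + 5.444 = 6.556
σ = √6.556 = 2.560 weeks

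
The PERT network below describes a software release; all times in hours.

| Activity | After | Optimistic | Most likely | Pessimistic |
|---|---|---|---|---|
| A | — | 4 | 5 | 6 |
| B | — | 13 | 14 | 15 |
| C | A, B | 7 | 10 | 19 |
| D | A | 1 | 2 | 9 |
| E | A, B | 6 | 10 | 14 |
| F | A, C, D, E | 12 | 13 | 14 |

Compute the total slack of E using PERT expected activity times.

1 hours

te_A = (4 + 4·5 + 6)/6 = 30/6 = 5
te_B = (13 + 4·14 + 15)/6 = 84/6 = 14
te_C = (7 + 4·10 + 19)/6 = 66/6 = 11
te_D = (1 + 4·2 + 9)/6 = 18/6 = 3
te_E = (6 + 4·10 + 14)/6 = 60/6 = 10
te_F = (12 + 4·13 + 14)/6 = 78/6 = 13

Forward pass:
ES_A = 0; EF_A = 5
ES_B = 0; EF_B = 14
ES_C = max(EF_A=5, EF_B=14) = 14; EF_C = 14+11 = 25
ES_D = 5; EF_D = 5+3 = 8
ES_E = max(EF_A=5, EF_B=14) = 14; EF_E = 14+10 = 24
ES_F = max(EF_A=5, EF_C=25, EF_D=8, EF_E=24) = 25; EF_F = 25+13 = 38
Expected project duration μ = 38 hours. Critical path: B → C → F.

Backward pass:
LF_F = 38; LS_F = 38−13 = 25
LF_E = LS_F = 25; LS_E = 25−10 = 15
LF_D = LS_F = 25; LS_D = 25−3 = 22
LF_C = LS_F = 25; LS_C = 25−11 = 14
LF_B = min(LS_C=14, LS_E=15) = 14; LS_B = 14−14 = 0
LF_A = min(LS_C=14, LS_D=22, LS_E=15, LS_F=25) = 14; LS_A = 14−5 = 9
Slack_E = LS_E − ES_E = 15 − 14 = 1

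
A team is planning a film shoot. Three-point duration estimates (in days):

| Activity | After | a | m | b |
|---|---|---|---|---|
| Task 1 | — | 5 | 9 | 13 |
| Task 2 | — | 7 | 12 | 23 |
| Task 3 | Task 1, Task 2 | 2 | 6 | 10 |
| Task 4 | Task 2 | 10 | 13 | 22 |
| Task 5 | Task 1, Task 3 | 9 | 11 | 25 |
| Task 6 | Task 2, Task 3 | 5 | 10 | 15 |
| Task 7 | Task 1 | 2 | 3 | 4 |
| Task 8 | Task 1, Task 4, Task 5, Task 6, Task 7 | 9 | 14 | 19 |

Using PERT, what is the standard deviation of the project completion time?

4.33 days

te_Task 1 = (5 + 4·9 + 13)/6 = 54/6 = 9; σ²_Task 1 = ((13−5)/6)² = 1.778
te_Task 2 = (7 + 4·12 + 23)/6 = 78/6 = 13; σ²_Task 2 = ((23−7)/6)² = 7.111
te_Task 3 = (2 + 4·6 + 10)/6 = 36/6 = 6; σ²_Task 3 = ((10−2)/6)² = 1.778
te_Task 4 = (10 + 4·13 + 22)/6 = 84/6 = 14; σ²_Task 4 = ((22−10)/6)² = 4.000
te_Task 5 = (9 + 4·11 + 25)/6 = 78/6 = 13; σ²_Task 5 = ((25−9)/6)² = 7.111
te_Task 6 = (5 + 4·10 + 15)/6 = 60/6 = 10; σ²_Task 6 = ((15−5)/6)² = 2.778
te_Task 7 = (2 + 4·3 + 4)/6 = 18/6 = 3; σ²_Task 7 = ((4−2)/6)² = 0.111
te_Task 8 = (9 + 4·14 + 19)/6 = 84/6 = 14; σ²_Task 8 = ((19−9)/6)² = 2.778

Forward pass:
ES_Task 1 = 0; EF_Task 1 = 9
ES_Task 2 = 0; EF_Task 2 = 13
ES_Task 3 = max(EF_Task 1=9, EF_Task 2=13) = 13; EF_Task 3 = 13+6 = 19
ES_Task 4 = 13; EF_Task 4 = 13+14 = 27
ES_Task 5 = max(EF_Task 1=9, EF_Task 3=19) = 19; EF_Task 5 = 19+13 = 32
ES_Task 6 = max(EF_Task 2=13, EF_Task 3=19) = 19; EF_Task 6 = 19+10 = 29
ES_Task 7 = 9; EF_Task 7 = 9+3 = 12
ES_Task 8 = max(EF_Task 1=9, EF_Task 4=27, EF_Task 5=32, EF_Task 6=29, EF_Task 7=12) = 32; EF_Task 8 = 32+14 = 46
Expected project duration μ = 46 days. Critical path: Task 2 → Task 3 → Task 5 → Task 8.

Variance along critical path = 7.111 + 1.778 + 7.111 + 2.778 = 18.778
σ = √18.778 = 4.333 days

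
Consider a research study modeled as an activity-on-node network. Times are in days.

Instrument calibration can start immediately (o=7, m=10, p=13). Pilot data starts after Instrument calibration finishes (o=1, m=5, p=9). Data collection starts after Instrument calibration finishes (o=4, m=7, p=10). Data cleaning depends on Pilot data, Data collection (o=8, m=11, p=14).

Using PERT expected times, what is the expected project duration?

28 days

te_Instrument calibration = (7 + 4·10 + 13)/6 = 60/6 = 10
te_Pilot data = (1 + 4·5 + 9)/6 = 30/6 = 5
te_Data collection = (4 + 4·7 + 10)/6 = 42/6 = 7
te_Data cleaning = (8 + 4·11 + 14)/6 = 66/6 = 11

Forward pass:
ES_Instrument calibration = 0; EF_Instrument calibration = 10
ES_Pilot data = 10; EF_Pilot data = 10+5 = 15
ES_Data collection = 10; EF_Data collection = 10+7 = 17
ES_Data cleaning = max(EF_Pilot data=15, EF_Data collection=17) = 17; EF_Data cleaning = 17+11 = 28
Expected project duration μ = 28 days. Critical path: Instrument calibration → Data collection → Data cleaning.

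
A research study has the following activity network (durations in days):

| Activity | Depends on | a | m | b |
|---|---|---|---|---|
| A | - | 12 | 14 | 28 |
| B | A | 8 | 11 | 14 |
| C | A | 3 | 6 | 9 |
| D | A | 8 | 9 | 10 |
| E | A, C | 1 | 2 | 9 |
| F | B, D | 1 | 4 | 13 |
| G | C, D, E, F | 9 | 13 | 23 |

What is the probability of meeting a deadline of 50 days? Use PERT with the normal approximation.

0.830

te_A = (12 + 4·14 + 28)/6 = 96/6 = 16; σ²_A = ((28−12)/6)² = 7.111
te_B = (8 + 4·11 + 14)/6 = 66/6 = 11; σ²_B = ((14−8)/6)² = 1.000
te_C = (3 + 4·6 + 9)/6 = 36/6 = 6; σ²_C = ((9−3)/6)² = 1.000
te_D = (8 + 4·9 + 10)/6 = 54/6 = 9; σ²_D = ((10−8)/6)² = 0.111
te_E = (1 + 4·2 + 9)/6 = 18/6 = 3; σ²_E = ((9−1)/6)² = 1.778
te_F = (1 + 4·4 + 13)/6 = 30/6 = 5; σ²_F = ((13−1)/6)² = 4.000
te_G = (9 + 4·13 + 23)/6 = 84/6 = 14; σ²_G = ((23−9)/6)² = 5.444

Forward pass:
ES_A = 0; EF_A = 16
ES_B = 16; EF_B = 16+11 = 27
ES_C = 16; EF_C = 16+6 = 22
ES_D = 16; EF_D = 16+9 = 25
ES_E = max(EF_A=16, EF_C=22) = 22; EF_E = 22+3 = 25
ES_F = max(EF_B=27, EF_D=25) = 27; EF_F = 27+5 = 32
ES_G = max(EF_C=22, EF_D=25, EF_E=25, EF_F=32) = 32; EF_G = 32+14 = 46
Expected project duration μ = 46 days. Critical path: A → B → F → G.

Variance along critical path = 7.111 + 1.000 + 4.000 + 5.444 = 17.556; σ = √17.556 = 4.190 days.
Z = (50 − 46) / 4.190 = 0.955
P(T ≤ 50) = Φ(0.955) ≈ 0.830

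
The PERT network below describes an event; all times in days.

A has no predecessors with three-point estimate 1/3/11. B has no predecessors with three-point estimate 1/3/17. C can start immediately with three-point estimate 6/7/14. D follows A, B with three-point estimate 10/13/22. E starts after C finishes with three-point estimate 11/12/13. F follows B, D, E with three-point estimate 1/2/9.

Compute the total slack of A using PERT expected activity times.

2 days

te_A = (1 + 4·3 + 11)/6 = 24/6 = 4
te_B = (1 + 4·3 + 17)/6 = 30/6 = 5
te_C = (6 + 4·7 + 14)/6 = 48/6 = 8
te_D = (10 + 4·13 + 22)/6 = 84/6 = 14
te_E = (11 + 4·12 + 13)/6 = 72/6 = 12
te_F = (1 + 4·2 + 9)/6 = 18/6 = 3

Forward pass:
ES_A = 0; EF_A = 4
ES_B = 0; EF_B = 5
ES_C = 0; EF_C = 8
ES_D = max(EF_A=4, EF_B=5) = 5; EF_D = 5+14 = 19
ES_E = 8; EF_E = 8+12 = 20
ES_F = max(EF_B=5, EF_D=19, EF_E=20) = 20; EF_F = 20+3 = 23
Expected project duration μ = 23 days. Critical path: C → E → F.

Backward pass:
LF_F = 23; LS_F = 23−3 = 20
LF_E = LS_F = 20; LS_E = 20−12 = 8
LF_D = LS_F = 20; LS_D = 20−14 = 6
LF_C = LS_E = 8; LS_C = 8−8 = 0
LF_B = min(LS_D=6, LS_F=20) = 6; LS_B = 6−5 = 1
LF_A = LS_D = 6; LS_A = 6−4 = 2
Slack_A = LS_A − ES_A = 2 − 0 = 2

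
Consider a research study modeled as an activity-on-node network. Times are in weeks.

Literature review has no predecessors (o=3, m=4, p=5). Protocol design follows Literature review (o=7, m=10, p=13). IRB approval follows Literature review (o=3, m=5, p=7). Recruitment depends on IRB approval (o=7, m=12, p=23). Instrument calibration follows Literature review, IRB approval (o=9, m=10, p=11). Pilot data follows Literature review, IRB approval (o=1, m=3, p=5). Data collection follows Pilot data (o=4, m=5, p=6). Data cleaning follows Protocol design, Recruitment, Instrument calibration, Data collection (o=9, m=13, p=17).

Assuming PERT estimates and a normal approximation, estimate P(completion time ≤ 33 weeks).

te_Literature review = (3 + 4·4 + 5)/6 = 24/6 = 4; σ²_Literature review = ((5−3)/6)² = 0.111
te_Protocol design = (7 + 4·10 + 13)/6 = 60/6 = 10; σ²_Protocol design = ((13−7)/6)² = 1.000
te_IRB approval = (3 + 4·5 + 7)/6 = 30/6 = 5; σ²_IRB approval = ((7−3)/6)² = 0.444
te_Recruitment = (7 + 4·12 + 23)/6 = 78/6 = 13; σ²_Recruitment = ((23−7)/6)² = 7.111
te_Instrument calibration = (9 + 4·10 + 11)/6 = 60/6 = 10; σ²_Instrument calibration = ((11−9)/6)² = 0.111
te_Pilot data = (1 + 4·3 + 5)/6 = 18/6 = 3; σ²_Pilot data = ((5−1)/6)² = 0.444
te_Data collection = (4 + 4·5 + 6)/6 = 30/6 = 5; σ²_Data collection = ((6−4)/6)² = 0.111
te_Data cleaning = (9 + 4·13 + 17)/6 = 78/6 = 13; σ²_Data cleaning = ((17−9)/6)² = 1.778

Forward pass:
ES_Literature review = 0; EF_Literature review = 4
ES_Protocol design = 4; EF_Protocol design = 4+10 = 14
ES_IRB approval = 4; EF_IRB approval = 4+5 = 9
ES_Recruitment = 9; EF_Recruitment = 9+13 = 22
ES_Instrument calibration = max(EF_Literature review=4, EF_IRB approval=9) = 9; EF_Instrument calibration = 9+10 = 19
ES_Pilot data = max(EF_Literature review=4, EF_IRB approval=9) = 9; EF_Pilot data = 9+3 = 12
ES_Data collection = 12; EF_Data collection = 12+5 = 17
ES_Data cleaning = max(EF_Protocol design=14, EF_Recruitment=22, EF_Instrument calibration=19, EF_Data collection=17) = 22; EF_Data cleaning = 22+13 = 35
Expected project duration μ = 35 weeks. Critical path: Literature review → IRB approval → Recruitment → Data cleaning.

Variance along critical path = 0.111 + 0.444 + 7.111 + 1.778 = 9.444; σ = √9.444 = 3.073 weeks.
Z = (33 − 35) / 3.073 = -0.651
P(T ≤ 33) = Φ(-0.651) ≈ 0.258

0.258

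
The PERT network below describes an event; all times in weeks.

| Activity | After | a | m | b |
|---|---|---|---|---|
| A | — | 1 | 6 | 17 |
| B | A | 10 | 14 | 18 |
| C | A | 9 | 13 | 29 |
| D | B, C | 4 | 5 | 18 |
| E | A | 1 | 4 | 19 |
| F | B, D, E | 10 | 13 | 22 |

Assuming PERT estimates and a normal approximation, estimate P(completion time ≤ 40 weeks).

te_A = (1 + 4·6 + 17)/6 = 42/6 = 7; σ²_A = ((17−1)/6)² = 7.111
te_B = (10 + 4·14 + 18)/6 = 84/6 = 14; σ²_B = ((18−10)/6)² = 1.778
te_C = (9 + 4·13 + 29)/6 = 90/6 = 15; σ²_C = ((29−9)/6)² = 11.111
te_D = (4 + 4·5 + 18)/6 = 42/6 = 7; σ²_D = ((18−4)/6)² = 5.444
te_E = (1 + 4·4 + 19)/6 = 36/6 = 6; σ²_E = ((19−1)/6)² = 9.000
te_F = (10 + 4·13 + 22)/6 = 84/6 = 14; σ²_F = ((22−10)/6)² = 4.000

Forward pass:
ES_A = 0; EF_A = 7
ES_B = 7; EF_B = 7+14 = 21
ES_C = 7; EF_C = 7+15 = 22
ES_D = max(EF_B=21, EF_C=22) = 22; EF_D = 22+7 = 29
ES_E = 7; EF_E = 7+6 = 13
ES_F = max(EF_B=21, EF_D=29, EF_E=13) = 29; EF_F = 29+14 = 43
Expected project duration μ = 43 weeks. Critical path: A → C → D → F.

Variance along critical path = 7.111 + 11.111 + 5.444 + 4.000 = 27.667; σ = √27.667 = 5.260 weeks.
Z = (40 − 43) / 5.260 = -0.570
P(T ≤ 40) = Φ(-0.570) ≈ 0.284

0.284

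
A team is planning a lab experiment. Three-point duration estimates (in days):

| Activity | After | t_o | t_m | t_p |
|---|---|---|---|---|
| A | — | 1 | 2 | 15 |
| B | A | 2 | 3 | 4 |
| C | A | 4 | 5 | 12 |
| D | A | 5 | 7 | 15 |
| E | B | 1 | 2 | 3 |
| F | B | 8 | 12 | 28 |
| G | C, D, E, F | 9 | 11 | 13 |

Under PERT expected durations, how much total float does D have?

te_A = (1 + 4·2 + 15)/6 = 24/6 = 4
te_B = (2 + 4·3 + 4)/6 = 18/6 = 3
te_C = (4 + 4·5 + 12)/6 = 36/6 = 6
te_D = (5 + 4·7 + 15)/6 = 48/6 = 8
te_E = (1 + 4·2 + 3)/6 = 12/6 = 2
te_F = (8 + 4·12 + 28)/6 = 84/6 = 14
te_G = (9 + 4·11 + 13)/6 = 66/6 = 11

Forward pass:
ES_A = 0; EF_A = 4
ES_B = 4; EF_B = 4+3 = 7
ES_C = 4; EF_C = 4+6 = 10
ES_D = 4; EF_D = 4+8 = 12
ES_E = 7; EF_E = 7+2 = 9
ES_F = 7; EF_F = 7+14 = 21
ES_G = max(EF_C=10, EF_D=12, EF_E=9, EF_F=21) = 21; EF_G = 21+11 = 32
Expected project duration μ = 32 days. Critical path: A → B → F → G.

Backward pass:
LF_G = 32; LS_G = 32−11 = 21
LF_F = LS_G = 21; LS_F = 21−14 = 7
LF_E = LS_G = 21; LS_E = 21−2 = 19
LF_D = LS_G = 21; LS_D = 21−8 = 13
LF_C = LS_G = 21; LS_C = 21−6 = 15
LF_B = min(LS_E=19, LS_F=7) = 7; LS_B = 7−3 = 4
LF_A = min(LS_B=4, LS_C=15, LS_D=13) = 4; LS_A = 4−4 = 0
Slack_D = LS_D − ES_D = 13 − 4 = 9

9 days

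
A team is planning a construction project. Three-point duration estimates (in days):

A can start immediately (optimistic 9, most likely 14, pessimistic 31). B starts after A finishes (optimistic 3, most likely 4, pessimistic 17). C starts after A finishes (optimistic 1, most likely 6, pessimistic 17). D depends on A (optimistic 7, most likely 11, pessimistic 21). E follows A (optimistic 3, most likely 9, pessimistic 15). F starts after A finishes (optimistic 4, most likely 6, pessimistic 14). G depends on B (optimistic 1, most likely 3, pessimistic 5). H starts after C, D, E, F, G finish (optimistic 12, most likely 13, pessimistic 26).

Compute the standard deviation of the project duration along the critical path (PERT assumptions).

4.93 days

te_A = (9 + 4·14 + 31)/6 = 96/6 = 16; σ²_A = ((31−9)/6)² = 13.444
te_B = (3 + 4·4 + 17)/6 = 36/6 = 6; σ²_B = ((17−3)/6)² = 5.444
te_C = (1 + 4·6 + 17)/6 = 42/6 = 7; σ²_C = ((17−1)/6)² = 7.111
te_D = (7 + 4·11 + 21)/6 = 72/6 = 12; σ²_D = ((21−7)/6)² = 5.444
te_E = (3 + 4·9 + 15)/6 = 54/6 = 9; σ²_E = ((15−3)/6)² = 4.000
te_F = (4 + 4·6 + 14)/6 = 42/6 = 7; σ²_F = ((14−4)/6)² = 2.778
te_G = (1 + 4·3 + 5)/6 = 18/6 = 3; σ²_G = ((5−1)/6)² = 0.444
te_H = (12 + 4·13 + 26)/6 = 90/6 = 15; σ²_H = ((26−12)/6)² = 5.444

Forward pass:
ES_A = 0; EF_A = 16
ES_B = 16; EF_B = 16+6 = 22
ES_C = 16; EF_C = 16+7 = 23
ES_D = 16; EF_D = 16+12 = 28
ES_E = 16; EF_E = 16+9 = 25
ES_F = 16; EF_F = 16+7 = 23
ES_G = 22; EF_G = 22+3 = 25
ES_H = max(EF_C=23, EF_D=28, EF_E=25, EF_F=23, EF_G=25) = 28; EF_H = 28+15 = 43
Expected project duration μ = 43 days. Critical path: A → D → H.

Variance along critical path = 13.444 + 5.444 + 5.444 = 24.333
σ = √24.333 = 4.933 days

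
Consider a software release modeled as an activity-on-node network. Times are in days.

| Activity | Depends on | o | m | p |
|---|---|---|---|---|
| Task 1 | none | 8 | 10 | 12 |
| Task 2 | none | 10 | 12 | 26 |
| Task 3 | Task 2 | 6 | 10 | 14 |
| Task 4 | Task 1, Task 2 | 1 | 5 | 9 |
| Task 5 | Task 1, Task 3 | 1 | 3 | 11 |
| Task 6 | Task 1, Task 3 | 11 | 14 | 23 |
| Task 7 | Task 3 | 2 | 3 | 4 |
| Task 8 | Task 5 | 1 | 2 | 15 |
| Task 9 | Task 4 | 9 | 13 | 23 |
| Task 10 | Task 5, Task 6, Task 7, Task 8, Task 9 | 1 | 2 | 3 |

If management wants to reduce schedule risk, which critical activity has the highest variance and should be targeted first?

te_Task 1 = (8 + 4·10 + 12)/6 = 60/6 = 10; σ²_Task 1 = ((12−8)/6)² = 0.444
te_Task 2 = (10 + 4·12 + 26)/6 = 84/6 = 14; σ²_Task 2 = ((26−10)/6)² = 7.111
te_Task 3 = (6 + 4·10 + 14)/6 = 60/6 = 10; σ²_Task 3 = ((14−6)/6)² = 1.778
te_Task 4 = (1 + 4·5 + 9)/6 = 30/6 = 5; σ²_Task 4 = ((9−1)/6)² = 1.778
te_Task 5 = (1 + 4·3 + 11)/6 = 24/6 = 4; σ²_Task 5 = ((11−1)/6)² = 2.778
te_Task 6 = (11 + 4·14 + 23)/6 = 90/6 = 15; σ²_Task 6 = ((23−11)/6)² = 4.000
te_Task 7 = (2 + 4·3 + 4)/6 = 18/6 = 3; σ²_Task 7 = ((4−2)/6)² = 0.111
te_Task 8 = (1 + 4·2 + 15)/6 = 24/6 = 4; σ²_Task 8 = ((15−1)/6)² = 5.444
te_Task 9 = (9 + 4·13 + 23)/6 = 84/6 = 14; σ²_Task 9 = ((23−9)/6)² = 5.444
te_Task 10 = (1 + 4·2 + 3)/6 = 12/6 = 2; σ²_Task 10 = ((3−1)/6)² = 0.111

Forward pass:
ES_Task 1 = 0; EF_Task 1 = 10
ES_Task 2 = 0; EF_Task 2 = 14
ES_Task 3 = 14; EF_Task 3 = 14+10 = 24
ES_Task 4 = max(EF_Task 1=10, EF_Task 2=14) = 14; EF_Task 4 = 14+5 = 19
ES_Task 5 = max(EF_Task 1=10, EF_Task 3=24) = 24; EF_Task 5 = 24+4 = 28
ES_Task 6 = max(EF_Task 1=10, EF_Task 3=24) = 24; EF_Task 6 = 24+15 = 39
ES_Task 7 = 24; EF_Task 7 = 24+3 = 27
ES_Task 8 = 28; EF_Task 8 = 28+4 = 32
ES_Task 9 = 19; EF_Task 9 = 19+14 = 33
ES_Task 10 = max(EF_Task 5=28, EF_Task 6=39, EF_Task 7=27, EF_Task 8=32, EF_Task 9=33) = 39; EF_Task 10 = 39+2 = 41
Expected project duration μ = 41 days. Critical path: Task 2 → Task 3 → Task 6 → Task 10.

Variances on critical path: σ²_Task 2=7.111, σ²_Task 3=1.778, σ²_Task 6=4.000, σ²_Task 10=0.111.
Largest is σ²_Task 2 = 7.111.

Task 2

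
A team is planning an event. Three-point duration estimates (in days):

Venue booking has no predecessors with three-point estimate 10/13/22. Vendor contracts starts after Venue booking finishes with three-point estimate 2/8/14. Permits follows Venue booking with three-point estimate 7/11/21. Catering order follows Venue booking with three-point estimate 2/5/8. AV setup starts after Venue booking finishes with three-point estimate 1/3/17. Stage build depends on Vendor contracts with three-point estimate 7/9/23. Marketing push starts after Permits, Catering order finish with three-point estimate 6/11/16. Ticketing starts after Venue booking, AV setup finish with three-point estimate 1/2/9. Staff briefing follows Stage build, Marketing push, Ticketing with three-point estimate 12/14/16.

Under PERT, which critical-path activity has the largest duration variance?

te_Venue booking = (10 + 4·13 + 22)/6 = 84/6 = 14; σ²_Venue booking = ((22−10)/6)² = 4.000
te_Vendor contracts = (2 + 4·8 + 14)/6 = 48/6 = 8; σ²_Vendor contracts = ((14−2)/6)² = 4.000
te_Permits = (7 + 4·11 + 21)/6 = 72/6 = 12; σ²_Permits = ((21−7)/6)² = 5.444
te_Catering order = (2 + 4·5 + 8)/6 = 30/6 = 5; σ²_Catering order = ((8−2)/6)² = 1.000
te_AV setup = (1 + 4·3 + 17)/6 = 30/6 = 5; σ²_AV setup = ((17−1)/6)² = 7.111
te_Stage build = (7 + 4·9 + 23)/6 = 66/6 = 11; σ²_Stage build = ((23−7)/6)² = 7.111
te_Marketing push = (6 + 4·11 + 16)/6 = 66/6 = 11; σ²_Marketing push = ((16−6)/6)² = 2.778
te_Ticketing = (1 + 4·2 + 9)/6 = 18/6 = 3; σ²_Ticketing = ((9−1)/6)² = 1.778
te_Staff briefing = (12 + 4·14 + 16)/6 = 84/6 = 14; σ²_Staff briefing = ((16−12)/6)² = 0.444

Forward pass:
ES_Venue booking = 0; EF_Venue booking = 14
ES_Vendor contracts = 14; EF_Vendor contracts = 14+8 = 22
ES_Permits = 14; EF_Permits = 14+12 = 26
ES_Catering order = 14; EF_Catering order = 14+5 = 19
ES_AV setup = 14; EF_AV setup = 14+5 = 19
ES_Stage build = 22; EF_Stage build = 22+11 = 33
ES_Marketing push = max(EF_Permits=26, EF_Catering order=19) = 26; EF_Marketing push = 26+11 = 37
ES_Ticketing = max(EF_Venue booking=14, EF_AV setup=19) = 19; EF_Ticketing = 19+3 = 22
ES_Staff briefing = max(EF_Stage build=33, EF_Marketing push=37, EF_Ticketing=22) = 37; EF_Staff briefing = 37+14 = 51
Expected project duration μ = 51 days. Critical path: Venue booking → Permits → Marketing push → Staff briefing.

Variances on critical path: σ²_Venue booking=4.000, σ²_Permits=5.444, σ²_Marketing push=2.778, σ²_Staff briefing=0.444.
Largest is σ²_Permits = 5.444.

Permits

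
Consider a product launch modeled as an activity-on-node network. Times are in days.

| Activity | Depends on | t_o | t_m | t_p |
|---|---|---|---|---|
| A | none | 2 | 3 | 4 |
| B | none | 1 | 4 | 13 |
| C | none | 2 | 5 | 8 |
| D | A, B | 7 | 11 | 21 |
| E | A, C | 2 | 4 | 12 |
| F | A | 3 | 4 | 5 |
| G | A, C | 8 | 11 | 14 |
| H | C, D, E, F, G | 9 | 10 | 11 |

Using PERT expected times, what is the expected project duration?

te_A = (2 + 4·3 + 4)/6 = 18/6 = 3
te_B = (1 + 4·4 + 13)/6 = 30/6 = 5
te_C = (2 + 4·5 + 8)/6 = 30/6 = 5
te_D = (7 + 4·11 + 21)/6 = 72/6 = 12
te_E = (2 + 4·4 + 12)/6 = 30/6 = 5
te_F = (3 + 4·4 + 5)/6 = 24/6 = 4
te_G = (8 + 4·11 + 14)/6 = 66/6 = 11
te_H = (9 + 4·10 + 11)/6 = 60/6 = 10

Forward pass:
ES_A = 0; EF_A = 3
ES_B = 0; EF_B = 5
ES_C = 0; EF_C = 5
ES_D = max(EF_A=3, EF_B=5) = 5; EF_D = 5+12 = 17
ES_E = max(EF_A=3, EF_C=5) = 5; EF_E = 5+5 = 10
ES_F = 3; EF_F = 3+4 = 7
ES_G = max(EF_A=3, EF_C=5) = 5; EF_G = 5+11 = 16
ES_H = max(EF_C=5, EF_D=17, EF_E=10, EF_F=7, EF_G=16) = 17; EF_H = 17+10 = 27
Expected project duration μ = 27 days. Critical path: B → D → H.

27 days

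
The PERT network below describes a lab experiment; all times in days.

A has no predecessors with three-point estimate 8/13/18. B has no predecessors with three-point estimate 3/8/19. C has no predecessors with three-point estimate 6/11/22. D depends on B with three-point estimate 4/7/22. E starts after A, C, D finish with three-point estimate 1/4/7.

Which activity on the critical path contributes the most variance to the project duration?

te_A = (8 + 4·13 + 18)/6 = 78/6 = 13; σ²_A = ((18−8)/6)² = 2.778
te_B = (3 + 4·8 + 19)/6 = 54/6 = 9; σ²_B = ((19−3)/6)² = 7.111
te_C = (6 + 4·11 + 22)/6 = 72/6 = 12; σ²_C = ((22−6)/6)² = 7.111
te_D = (4 + 4·7 + 22)/6 = 54/6 = 9; σ²_D = ((22−4)/6)² = 9.000
te_E = (1 + 4·4 + 7)/6 = 24/6 = 4; σ²_E = ((7−1)/6)² = 1.000

Forward pass:
ES_A = 0; EF_A = 13
ES_B = 0; EF_B = 9
ES_C = 0; EF_C = 12
ES_D = 9; EF_D = 9+9 = 18
ES_E = max(EF_A=13, EF_C=12, EF_D=18) = 18; EF_E = 18+4 = 22
Expected project duration μ = 22 days. Critical path: B → D → E.

Variances on critical path: σ²_B=7.111, σ²_D=9.000, σ²_E=1.000.
Largest is σ²_D = 9.000.

D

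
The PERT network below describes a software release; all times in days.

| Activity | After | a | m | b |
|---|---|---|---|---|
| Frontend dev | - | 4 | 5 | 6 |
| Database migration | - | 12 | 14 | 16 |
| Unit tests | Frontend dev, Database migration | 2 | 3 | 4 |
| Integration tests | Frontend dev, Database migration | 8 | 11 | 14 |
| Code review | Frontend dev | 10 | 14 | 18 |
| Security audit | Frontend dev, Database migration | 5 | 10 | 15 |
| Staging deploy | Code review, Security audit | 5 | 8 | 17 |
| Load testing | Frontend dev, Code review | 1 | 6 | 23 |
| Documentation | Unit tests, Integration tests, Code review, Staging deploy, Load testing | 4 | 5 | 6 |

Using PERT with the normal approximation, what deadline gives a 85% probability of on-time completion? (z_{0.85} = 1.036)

40.8 days

te_Frontend dev = (4 + 4·5 + 6)/6 = 30/6 = 5; σ²_Frontend dev = ((6−4)/6)² = 0.111
te_Database migration = (12 + 4·14 + 16)/6 = 84/6 = 14; σ²_Database migration = ((16−12)/6)² = 0.444
te_Unit tests = (2 + 4·3 + 4)/6 = 18/6 = 3; σ²_Unit tests = ((4−2)/6)² = 0.111
te_Integration tests = (8 + 4·11 + 14)/6 = 66/6 = 11; σ²_Integration tests = ((14−8)/6)² = 1.000
te_Code review = (10 + 4·14 + 18)/6 = 84/6 = 14; σ²_Code review = ((18−10)/6)² = 1.778
te_Security audit = (5 + 4·10 + 15)/6 = 60/6 = 10; σ²_Security audit = ((15−5)/6)² = 2.778
te_Staging deploy = (5 + 4·8 + 17)/6 = 54/6 = 9; σ²_Staging deploy = ((17−5)/6)² = 4.000
te_Load testing = (1 + 4·6 + 23)/6 = 48/6 = 8; σ²_Load testing = ((23−1)/6)² = 13.444
te_Documentation = (4 + 4·5 + 6)/6 = 30/6 = 5; σ²_Documentation = ((6−4)/6)² = 0.111

Forward pass:
ES_Frontend dev = 0; EF_Frontend dev = 5
ES_Database migration = 0; EF_Database migration = 14
ES_Unit tests = max(EF_Frontend dev=5, EF_Database migration=14) = 14; EF_Unit tests = 14+3 = 17
ES_Integration tests = max(EF_Frontend dev=5, EF_Database migration=14) = 14; EF_Integration tests = 14+11 = 25
ES_Code review = 5; EF_Code review = 5+14 = 19
ES_Security audit = max(EF_Frontend dev=5, EF_Database migration=14) = 14; EF_Security audit = 14+10 = 24
ES_Staging deploy = max(EF_Code review=19, EF_Security audit=24) = 24; EF_Staging deploy = 24+9 = 33
ES_Load testing = max(EF_Frontend dev=5, EF_Code review=19) = 19; EF_Load testing = 19+8 = 27
ES_Documentation = max(EF_Unit tests=17, EF_Integration tests=25, EF_Code review=19, EF_Staging deploy=33, EF_Load testing=27) = 33; EF_Documentation = 33+5 = 38
Expected project duration μ = 38 days. Critical path: Database migration → Security audit → Staging deploy → Documentation.

Variance along critical path = 0.444 + 2.778 + 4.000 + 0.111 = 7.333; σ = 2.708 days.
D = μ + z·σ = 38 + 1.036·2.708 = 40.8 days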